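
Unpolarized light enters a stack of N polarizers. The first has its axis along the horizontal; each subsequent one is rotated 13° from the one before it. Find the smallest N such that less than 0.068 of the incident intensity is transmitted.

N = 40

First polarizer halves the unpolarized light: factor 1/2.
Each further stage multiplies by cos²(13°) = 0.9494.
After N polarizers: T = 0.5·0.9494^(N−1). Require T < 0.068 ⇒ N−1 > ln(0.068/0.5)/ln(0.9494) = 38.42, so N−1 ≥ 39 and N = 40.
Check: N=40 gives T = 0.06598 < 0.068; N=39 gives T = 0.0695.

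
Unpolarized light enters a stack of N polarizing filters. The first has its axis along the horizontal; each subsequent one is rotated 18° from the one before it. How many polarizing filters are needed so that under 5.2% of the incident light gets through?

First polarizer halves the unpolarized light: factor 1/2.
Each further stage multiplies by cos²(18°) = 0.9045.
After N polarizers: T = 0.5·0.9045^(N−1). Require T < 0.052 ⇒ N−1 > ln(0.052/0.5)/ln(0.9045) = 22.55, so N−1 ≥ 23 and N = 24.
Check: N=24 gives T = 0.04971 < 0.052; N=23 gives T = 0.05496.

N = 24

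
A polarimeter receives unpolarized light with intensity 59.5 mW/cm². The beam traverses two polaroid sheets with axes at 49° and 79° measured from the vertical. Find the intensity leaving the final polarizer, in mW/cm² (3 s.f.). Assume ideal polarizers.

I ≈ 22.3 mW/cm²

Unpolarized light through the first polarizer → I₁ = 59.5 mW/cm²/2 = 29.75 mW/cm², polarized at 49°.
I₂ = I₁ · cos²(30°) = 29.75 · 0.75 = 22.31 mW/cm².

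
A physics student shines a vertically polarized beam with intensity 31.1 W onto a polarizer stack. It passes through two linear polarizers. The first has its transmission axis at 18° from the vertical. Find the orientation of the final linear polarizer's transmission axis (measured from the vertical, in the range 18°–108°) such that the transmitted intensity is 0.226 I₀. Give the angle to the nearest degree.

I₁ = I₀ cos²(18° − 0°) = I₀ cos²(18°) = 0.9045 I₀.
Need I₂/I₀ = 0.226, so cos²(θ − 18°) = 0.226 / 0.9045 = 0.2499.
θ − 18° = arccos(√0.2499) = 60.0°, giving θ ≈ 18 + 60.0 = 78.0°.

θ ≈ 78°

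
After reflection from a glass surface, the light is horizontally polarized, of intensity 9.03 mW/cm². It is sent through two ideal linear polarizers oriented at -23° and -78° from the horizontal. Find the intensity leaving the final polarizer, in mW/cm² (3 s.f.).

I₁ = 9.03 mW/cm² · cos²(23°) = 7.651 mW/cm².
I₂ = I₁ · cos²(55°) = 7.651 · 0.329 = 2.517 mW/cm².

I ≈ 2.52 mW/cm²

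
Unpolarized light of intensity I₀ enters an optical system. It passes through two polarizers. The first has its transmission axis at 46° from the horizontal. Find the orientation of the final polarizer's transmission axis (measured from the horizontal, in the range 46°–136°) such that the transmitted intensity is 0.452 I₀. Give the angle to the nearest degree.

Unpolarized light through the first polarizer → I₁ = ½ I₀, now polarized at 46°.
Need I₂/I₀ = 0.452, so cos²(θ − 46°) = 0.452 / 0.5 = 0.904.
θ − 46° = arccos(√0.904) = 18.0°, giving θ ≈ 46 + 18.0 = 64.0°.

θ ≈ 64°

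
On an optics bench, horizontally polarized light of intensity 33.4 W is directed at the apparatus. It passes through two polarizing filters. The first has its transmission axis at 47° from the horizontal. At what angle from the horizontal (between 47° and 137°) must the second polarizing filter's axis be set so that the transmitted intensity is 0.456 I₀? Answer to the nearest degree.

θ ≈ 55°

By Malus's law, I₁ = I₀ cos²(47° − 0°) = I₀ cos²(47°) = 0.4651 I₀.
Need I₂/I₀ = 0.456, so cos²(θ − 47°) = 0.456 / 0.4651 = 0.9804.
θ − 47° = arccos(√0.9804) = 8.1°, giving θ ≈ 47 + 8.1 = 55.1°.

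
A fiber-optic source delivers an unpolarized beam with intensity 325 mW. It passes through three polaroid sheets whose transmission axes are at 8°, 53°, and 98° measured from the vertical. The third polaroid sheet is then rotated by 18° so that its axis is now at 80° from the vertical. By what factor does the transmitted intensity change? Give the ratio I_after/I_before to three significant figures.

I_new/I_old ≈ 1.59

Before rotation:
Unpolarized light through the first polarizer → I₁ = ½ I₀, now polarized at 8°.
I₂ = I₁ cos²(53° − 8°) = 0.5 I₀ · cos²(45°) = 0.25 I₀.
I₃ = I₂ cos²(98° − 53°) = 0.25 I₀ · cos²(45°) = 0.125 I₀.
After rotation:
Unpolarized light through the first polarizer → I₁ = ½ I₀, now polarized at 8°.
I₂ = I₁ cos²(53° − 8°) = 0.5 I₀ · cos²(45°) = 0.25 I₀.
I₃ = I₂ cos²(80° − 53°) = 0.25 I₀ · cos²(27°) = 0.1985 I₀.
Ratio = 0.1985 / 0.125 = 1.588.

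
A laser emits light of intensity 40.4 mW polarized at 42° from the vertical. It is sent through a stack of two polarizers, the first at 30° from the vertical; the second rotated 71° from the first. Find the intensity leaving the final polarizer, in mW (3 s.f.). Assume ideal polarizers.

By Malus's law, I₁ = 40.4 mW · cos²(12°) = 38.65 mW.
I₂ = I₁ · cos²(71°) = 38.65 · 0.106 = 4.097 mW.

I ≈ 4.10 mW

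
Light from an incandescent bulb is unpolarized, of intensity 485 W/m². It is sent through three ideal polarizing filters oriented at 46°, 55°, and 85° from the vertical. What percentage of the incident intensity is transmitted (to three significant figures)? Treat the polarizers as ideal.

Unpolarized light through the first polarizer → I₁ = 485 W/m²/2 = 242.5 W/m², polarized at 46°.
I₂ = I₁ · cos²(9°) = 242.5 · 0.9755 = 236.6 W/m².
I₃ = I₂ · cos²(30°) = 236.6 · 0.75 = 177.4 W/m².
That is 36.58% of the incident intensity.

≈ 36.6%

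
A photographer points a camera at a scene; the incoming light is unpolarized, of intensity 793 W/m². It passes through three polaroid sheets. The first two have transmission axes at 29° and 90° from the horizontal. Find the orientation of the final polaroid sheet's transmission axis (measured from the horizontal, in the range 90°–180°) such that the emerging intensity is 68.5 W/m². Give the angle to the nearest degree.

θ ≈ 121°

Unpolarized light through the first polarizer → I₁ = ½ I₀, now polarized at 29°.
I₂ = I₁ cos²(90° − 29°) = 0.5 I₀ · cos²(61°) = 0.1175 I₀.
Target fraction: 68.5 / 793 W/m² = 0.08638 of I₀.
Need I₃/I₀ = 0.08638, so cos²(θ − 90°) = 0.08638 / 0.1175 = 0.735.
θ − 90° = arccos(√0.735) = 31.0°, giving θ ≈ 90 + 31.0 = 121.0°.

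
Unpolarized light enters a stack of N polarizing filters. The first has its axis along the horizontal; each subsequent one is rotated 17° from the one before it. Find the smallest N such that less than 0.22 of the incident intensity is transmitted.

N = 11

First polarizer halves the unpolarized light: factor 1/2.
Each further stage multiplies by cos²(17°) = 0.9145.
After N polarizers: T = 0.5·0.9145^(N−1). Require T < 0.22 ⇒ N−1 > ln(0.22/0.5)/ln(0.9145) = 9.19, so N−1 ≥ 10 and N = 11.
Check: N=11 gives T = 0.2046 < 0.22; N=10 gives T = 0.2237.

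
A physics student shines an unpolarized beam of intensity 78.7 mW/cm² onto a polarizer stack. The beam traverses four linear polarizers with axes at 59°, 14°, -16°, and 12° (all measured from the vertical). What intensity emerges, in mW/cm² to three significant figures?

Unpolarized light through the first polarizer → I₁ = 78.7 mW/cm²/2 = 39.35 mW/cm², polarized at 59°.
I₂ = I₁ · cos²(45°) = 39.35 · 0.5 = 19.68 mW/cm².
I₃ = I₂ · cos²(30°) = 19.68 · 0.75 = 14.76 mW/cm².
I₄ = I₃ · cos²(28°) = 14.76 · 0.7796 = 11.5 mW/cm².

I ≈ 11.5 mW/cm²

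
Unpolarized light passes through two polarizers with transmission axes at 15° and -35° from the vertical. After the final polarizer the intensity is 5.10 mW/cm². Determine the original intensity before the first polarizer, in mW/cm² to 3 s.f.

I₀ ≈ 24.7 mW/cm²

Unpolarized light through the first polarizer → I₁ = ½ I₀, now polarized at 15°.
I₂ = I₁ cos²(-35° − 15°) = 0.5 I₀ · cos²(50°) = 0.2066 I₀.
So 5.10 mW/cm² = 0.2066 I₀, giving I₀ = 5.10/0.2066 = 24.69 mW/cm².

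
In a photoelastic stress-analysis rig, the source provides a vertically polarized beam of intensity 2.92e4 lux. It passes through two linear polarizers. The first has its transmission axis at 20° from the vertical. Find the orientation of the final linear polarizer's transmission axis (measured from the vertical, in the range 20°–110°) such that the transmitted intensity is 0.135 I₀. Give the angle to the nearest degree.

θ ≈ 87°

By Malus's law, I₁ = I₀ cos²(20° − 0°) = I₀ cos²(20°) = 0.883 I₀.
Need I₂/I₀ = 0.135, so cos²(θ − 20°) = 0.135 / 0.883 = 0.1529.
θ − 20° = arccos(√0.1529) = 67.0°, giving θ ≈ 20 + 67.0 = 87.0°.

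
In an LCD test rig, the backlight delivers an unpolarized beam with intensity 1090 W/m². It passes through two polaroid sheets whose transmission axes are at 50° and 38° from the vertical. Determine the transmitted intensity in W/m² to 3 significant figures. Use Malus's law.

I ≈ 521 W/m²

Unpolarized light through the first polarizer → I₁ = 1090 W/m²/2 = 545 W/m², polarized at 50°.
I₂ = I₁ · cos²(12°) = 545 · 0.9568 = 521.4 W/m².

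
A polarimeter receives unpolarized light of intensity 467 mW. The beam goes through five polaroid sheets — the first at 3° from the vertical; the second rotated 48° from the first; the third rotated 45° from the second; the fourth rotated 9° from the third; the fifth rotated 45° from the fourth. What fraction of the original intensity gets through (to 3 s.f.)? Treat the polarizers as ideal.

I/I₀ ≈ 0.0546

Unpolarized light through the first polarizer → I₁ = 467 mW/2 = 233.5 mW, polarized at 3°.
I₂ = I₁ · cos²(48°) = 233.5 · 0.4477 = 104.5 mW.
I₃ = I₂ · cos²(45°) = 104.5 · 0.5 = 52.27 mW.
I₄ = I₃ · cos²(9°) = 52.27 · 0.9755 = 50.99 mW.
I₅ = I₄ · cos²(45°) = 50.99 · 0.5 = 25.5 mW.
Transmitted fraction = 0.0546.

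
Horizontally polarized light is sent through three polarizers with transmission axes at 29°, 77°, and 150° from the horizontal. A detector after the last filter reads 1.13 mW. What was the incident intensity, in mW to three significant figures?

By Malus's law, I₁ = I₀ cos²(29° − 0°) = I₀ cos²(29°) = 0.765 I₀.
I₂ = I₁ cos²(77° − 29°) = 0.765 I₀ · cos²(48°) = 0.3425 I₀.
I₃ = I₂ cos²(150° − 77°) = 0.3425 I₀ · cos²(73°) = 0.02928 I₀.
So 1.13 mW = 0.02928 I₀, giving I₀ = 1.13/0.02928 = 38.6 mW.

I₀ ≈ 38.6 mW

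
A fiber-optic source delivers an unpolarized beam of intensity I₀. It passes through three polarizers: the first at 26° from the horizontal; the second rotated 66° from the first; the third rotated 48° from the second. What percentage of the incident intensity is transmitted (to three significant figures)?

Unpolarized light through the first polarizer → I₁ = ½ I₀, now polarized at 26°.
I₂ = I₁ cos²(66°) = 0.5 · 0.1654 I₀ = 0.08272 I₀.
I₃ = I₂ cos²(48°) = 0.08272 · 0.4477 I₀ = 0.03704 I₀.
That is 3.704% of the incident intensity.

≈ 3.70%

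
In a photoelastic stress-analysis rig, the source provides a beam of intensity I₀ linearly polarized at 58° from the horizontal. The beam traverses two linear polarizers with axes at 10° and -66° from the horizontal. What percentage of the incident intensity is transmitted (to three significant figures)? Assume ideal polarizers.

By Malus's law, I₁ = I₀ cos²(10° − 58°) = I₀ cos²(48°) = 0.4477 I₀.
I₂ = I₁ cos²(-66° − 10°) = 0.4477 I₀ · cos²(76°) = 0.0262 I₀.
That is 2.62% of the incident intensity.

≈ 2.62%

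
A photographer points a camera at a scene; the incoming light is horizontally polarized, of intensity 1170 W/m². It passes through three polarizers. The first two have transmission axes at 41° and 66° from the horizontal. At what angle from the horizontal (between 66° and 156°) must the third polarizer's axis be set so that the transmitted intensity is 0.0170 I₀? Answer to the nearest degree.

θ ≈ 145°

I₁ = I₀ cos²(41° − 0°) = I₀ cos²(41°) = 0.5696 I₀.
I₂ = I₁ cos²(66° − 41°) = 0.5696 I₀ · cos²(25°) = 0.4679 I₀.
Need I₃/I₀ = 0.017, so cos²(θ − 66°) = 0.017 / 0.4679 = 0.03634.
θ − 66° = arccos(√0.03634) = 79.0°, giving θ ≈ 66 + 79.0 = 145.0°.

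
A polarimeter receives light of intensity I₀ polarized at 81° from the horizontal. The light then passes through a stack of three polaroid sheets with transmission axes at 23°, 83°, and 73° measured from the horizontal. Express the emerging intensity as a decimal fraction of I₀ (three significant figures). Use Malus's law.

By Malus's law, I₁ = I₀ cos²(23° − 81°) = I₀ cos²(58°) = 0.2808 I₀.
I₂ = I₁ cos²(83° − 23°) = 0.2808 I₀ · cos²(60°) = 0.0702 I₀.
I₃ = I₂ cos²(73° − 83°) = 0.0702 I₀ · cos²(10°) = 0.06809 I₀.
Transmitted fraction = 0.06809.

≈ 0.0681 I₀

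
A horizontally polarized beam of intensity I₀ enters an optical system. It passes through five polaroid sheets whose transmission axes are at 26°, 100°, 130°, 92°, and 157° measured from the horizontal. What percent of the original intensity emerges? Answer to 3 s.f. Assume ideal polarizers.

≈ 0.511%

I₁ = I₀ cos²(26° − 0°) = I₀ cos²(26°) = 0.8078 I₀.
I₂ = I₁ cos²(100° − 26°) = 0.8078 I₀ · cos²(74°) = 0.06138 I₀.
I₃ = I₂ cos²(130° − 100°) = 0.06138 I₀ · cos²(30°) = 0.04603 I₀.
I₄ = I₃ cos²(92° − 130°) = 0.04603 I₀ · cos²(38°) = 0.02858 I₀.
I₅ = I₄ cos²(157° − 92°) = 0.02858 I₀ · cos²(65°) = 0.005105 I₀.
That is 0.5105% of the incident intensity.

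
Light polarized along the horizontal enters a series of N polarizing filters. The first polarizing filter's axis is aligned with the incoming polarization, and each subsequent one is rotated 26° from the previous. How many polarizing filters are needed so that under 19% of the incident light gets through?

N = 9

First polarizer is aligned with the polarization: full transmission.
Each further stage multiplies by cos²(26°) = 0.8078.
After N polarizers: T = 0.8078^(N−1). Require T < 0.19 ⇒ N−1 > ln(0.19)/ln(0.8078) = 7.78, so N−1 ≥ 8 and N = 9.
Check: N=9 gives T = 0.1814 < 0.19; N=8 gives T = 0.2245.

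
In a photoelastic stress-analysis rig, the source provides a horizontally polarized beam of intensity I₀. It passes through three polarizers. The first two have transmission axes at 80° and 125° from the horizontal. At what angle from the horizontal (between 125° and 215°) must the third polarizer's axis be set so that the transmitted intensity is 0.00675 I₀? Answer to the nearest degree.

I₁ = I₀ cos²(80° − 0°) = I₀ cos²(80°) = 0.03015 I₀.
I₂ = I₁ cos²(125° − 80°) = 0.03015 I₀ · cos²(45°) = 0.01508 I₀.
Need I₃/I₀ = 0.00675, so cos²(θ − 125°) = 0.00675 / 0.01508 = 0.4477.
θ − 125° = arccos(√0.4477) = 48.0°, giving θ ≈ 125 + 48.0 = 173.0°.

θ ≈ 173°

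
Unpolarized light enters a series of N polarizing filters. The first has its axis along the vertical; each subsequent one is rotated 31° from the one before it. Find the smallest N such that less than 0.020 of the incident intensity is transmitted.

First polarizer halves the unpolarized light: factor 1/2.
Each further stage multiplies by cos²(31°) = 0.7347.
After N polarizers: T = 0.5·0.7347^(N−1). Require T < 0.020 ⇒ N−1 > ln(0.020/0.5)/ln(0.7347) = 10.44, so N−1 ≥ 11 and N = 12.
Check: N=12 gives T = 0.01684 < 0.020; N=11 gives T = 0.02292.

N = 12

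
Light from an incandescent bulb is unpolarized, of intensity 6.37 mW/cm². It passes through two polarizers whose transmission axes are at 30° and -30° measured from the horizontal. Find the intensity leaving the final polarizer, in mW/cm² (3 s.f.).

Unpolarized light through the first polarizer → I₁ = 6.37 mW/cm²/2 = 3.185 mW/cm², polarized at 30°.
I₂ = I₁ · cos²(60°) = 3.185 · 0.25 = 0.7963 mW/cm².

I ≈ 0.796 mW/cm²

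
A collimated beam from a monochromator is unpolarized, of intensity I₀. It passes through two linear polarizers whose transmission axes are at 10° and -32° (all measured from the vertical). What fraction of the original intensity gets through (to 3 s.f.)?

≈ 0.276 I₀

Unpolarized light through the first polarizer → I₁ = ½ I₀, now polarized at 10°.
I₂ = I₁ cos²(-32° − 10°) = 0.5 I₀ · cos²(42°) = 0.2761 I₀.
Transmitted fraction = 0.2761.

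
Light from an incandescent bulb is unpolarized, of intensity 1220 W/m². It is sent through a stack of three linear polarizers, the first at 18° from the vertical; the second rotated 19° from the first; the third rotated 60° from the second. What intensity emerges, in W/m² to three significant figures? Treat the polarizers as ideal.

I ≈ 136 W/m²

Unpolarized light through the first polarizer → I₁ = 1220 W/m²/2 = 610 W/m², polarized at 18°.
I₂ = I₁ · cos²(19°) = 610 · 0.894 = 545.3 W/m².
I₃ = I₂ · cos²(60°) = 545.3 · 0.25 = 136.3 W/m².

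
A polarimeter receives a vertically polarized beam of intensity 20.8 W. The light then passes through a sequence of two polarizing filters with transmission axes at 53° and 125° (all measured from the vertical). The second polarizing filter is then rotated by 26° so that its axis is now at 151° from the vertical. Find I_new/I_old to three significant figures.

I_new/I_old ≈ 0.203

Before rotation:
By Malus's law, I₁ = I₀ cos²(53° − 0°) = I₀ cos²(53°) = 0.3622 I₀.
I₂ = I₁ cos²(125° − 53°) = 0.3622 I₀ · cos²(72°) = 0.03459 I₀.
After rotation:
I₁ = I₀ cos²(53° − 0°) = I₀ cos²(53°) = 0.3622 I₀.
Angle between axes 1 and 2: 82°. I₂ = 0.3622 I₀ · cos²(82°) = 0.007015 I₀.
Ratio = 0.007015 / 0.03459 = 0.2028.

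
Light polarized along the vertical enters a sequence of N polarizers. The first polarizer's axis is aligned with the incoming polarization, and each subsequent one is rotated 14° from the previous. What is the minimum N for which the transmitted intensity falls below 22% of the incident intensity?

N = 27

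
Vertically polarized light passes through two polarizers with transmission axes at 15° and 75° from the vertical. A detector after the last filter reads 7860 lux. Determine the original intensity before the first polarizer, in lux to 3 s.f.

I₀ ≈ 3.37e4 lux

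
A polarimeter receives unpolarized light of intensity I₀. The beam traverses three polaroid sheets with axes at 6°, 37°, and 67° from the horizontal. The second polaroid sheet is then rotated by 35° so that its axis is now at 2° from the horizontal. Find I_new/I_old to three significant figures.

I_new/I_old ≈ 0.323

Before rotation:
Unpolarized light through the first polarizer → I₁ = ½ I₀, now polarized at 6°.
I₂ = I₁ cos²(37° − 6°) = 0.5 I₀ · cos²(31°) = 0.3674 I₀.
I₃ = I₂ cos²(67° − 37°) = 0.3674 I₀ · cos²(30°) = 0.2755 I₀.
After rotation:
Unpolarized light through the first polarizer → I₁ = ½ I₀, now polarized at 6°.
I₂ = I₁ cos²(2° − 6°) = 0.5 I₀ · cos²(4°) = 0.4976 I₀.
I₃ = I₂ cos²(67° − 2°) = 0.4976 I₀ · cos²(65°) = 0.08887 I₀.
Ratio = 0.08887 / 0.2755 = 0.3225.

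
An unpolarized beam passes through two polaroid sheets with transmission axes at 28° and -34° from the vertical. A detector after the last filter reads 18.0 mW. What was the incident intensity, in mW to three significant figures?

I₀ ≈ 163 mW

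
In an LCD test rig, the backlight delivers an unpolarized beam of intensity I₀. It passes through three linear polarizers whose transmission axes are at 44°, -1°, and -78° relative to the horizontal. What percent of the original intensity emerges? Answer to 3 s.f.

≈ 1.27%

Unpolarized light through the first polarizer → I₁ = ½ I₀, now polarized at 44°.
I₂ = I₁ cos²(-1° − 44°) = 0.5 I₀ · cos²(45°) = 0.25 I₀.
I₃ = I₂ cos²(-78° + 1°) = 0.25 I₀ · cos²(77°) = 0.01265 I₀.
That is 1.265% of the incident intensity.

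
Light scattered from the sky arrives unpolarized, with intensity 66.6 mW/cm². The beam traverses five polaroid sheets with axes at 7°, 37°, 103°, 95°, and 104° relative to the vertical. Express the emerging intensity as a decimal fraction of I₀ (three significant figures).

Unpolarized light through the first polarizer → I₁ = 66.6 mW/cm²/2 = 33.3 mW/cm², polarized at 7°.
I₂ = I₁ · cos²(30°) = 33.3 · 0.75 = 24.98 mW/cm².
I₃ = I₂ · cos²(66°) = 24.98 · 0.1654 = 4.132 mW/cm².
I₄ = I₃ · cos²(8°) = 4.132 · 0.9806 = 4.052 mW/cm².
I₅ = I₄ · cos²(9°) = 4.052 · 0.9755 = 3.953 mW/cm².
Transmitted fraction = 0.05935.

I/I₀ ≈ 0.0593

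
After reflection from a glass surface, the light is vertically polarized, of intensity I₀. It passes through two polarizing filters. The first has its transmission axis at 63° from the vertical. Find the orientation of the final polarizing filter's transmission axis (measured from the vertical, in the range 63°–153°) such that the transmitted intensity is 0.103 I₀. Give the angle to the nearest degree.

By Malus's law, I₁ = I₀ cos²(63° − 0°) = I₀ cos²(63°) = 0.2061 I₀.
Need I₂/I₀ = 0.103, so cos²(θ − 63°) = 0.103 / 0.2061 = 0.4997.
θ − 63° = arccos(√0.4997) = 45.0°, giving θ ≈ 63 + 45.0 = 108.0°.

θ ≈ 108°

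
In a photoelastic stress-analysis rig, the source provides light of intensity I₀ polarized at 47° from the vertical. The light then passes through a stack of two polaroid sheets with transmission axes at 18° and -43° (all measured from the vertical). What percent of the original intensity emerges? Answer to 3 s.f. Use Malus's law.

≈ 18.0%

By Malus's law, I₁ = I₀ cos²(18° − 47°) = I₀ cos²(29°) = 0.765 I₀.
I₂ = I₁ cos²(-43° − 18°) = 0.765 I₀ · cos²(61°) = 0.1798 I₀.
That is 17.98% of the incident intensity.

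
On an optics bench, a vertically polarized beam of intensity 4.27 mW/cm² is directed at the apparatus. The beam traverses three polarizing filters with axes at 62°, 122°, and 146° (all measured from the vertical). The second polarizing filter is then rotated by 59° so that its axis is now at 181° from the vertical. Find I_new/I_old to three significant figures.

Before rotation:
I₁ = I₀ cos²(62° − 0°) = I₀ cos²(62°) = 0.2204 I₀.
I₂ = I₁ cos²(122° − 62°) = 0.2204 I₀ · cos²(60°) = 0.0551 I₀.
I₃ = I₂ cos²(146° − 122°) = 0.0551 I₀ · cos²(24°) = 0.04599 I₀.
After rotation:
I₁ = I₀ cos²(62° − 0°) = I₀ cos²(62°) = 0.2204 I₀.
Angle between axes 1 and 2: 61°. I₂ = 0.2204 I₀ · cos²(61°) = 0.0518 I₀.
I₃ = I₂ cos²(146° − 181°) = 0.0518 I₀ · cos²(35°) = 0.03476 I₀.
Ratio = 0.03476 / 0.04599 = 0.7559.

I_new/I_old ≈ 0.756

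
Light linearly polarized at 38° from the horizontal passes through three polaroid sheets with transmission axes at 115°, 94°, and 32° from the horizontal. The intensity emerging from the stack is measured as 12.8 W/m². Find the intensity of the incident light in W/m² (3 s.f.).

I₀ ≈ 1320 W/m²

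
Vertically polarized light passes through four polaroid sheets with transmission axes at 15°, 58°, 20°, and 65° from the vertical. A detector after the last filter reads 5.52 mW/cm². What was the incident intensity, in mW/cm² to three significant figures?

I₀ ≈ 35.6 mW/cm²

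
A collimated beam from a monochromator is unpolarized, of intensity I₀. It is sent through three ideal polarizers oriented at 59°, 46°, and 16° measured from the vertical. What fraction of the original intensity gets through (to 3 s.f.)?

Unpolarized light through the first polarizer → I₁ = ½ I₀, now polarized at 59°.
I₂ = I₁ cos²(46° − 59°) = 0.5 I₀ · cos²(13°) = 0.4747 I₀.
I₃ = I₂ cos²(16° − 46°) = 0.4747 I₀ · cos²(30°) = 0.356 I₀.
Transmitted fraction = 0.356.

≈ 0.356 I₀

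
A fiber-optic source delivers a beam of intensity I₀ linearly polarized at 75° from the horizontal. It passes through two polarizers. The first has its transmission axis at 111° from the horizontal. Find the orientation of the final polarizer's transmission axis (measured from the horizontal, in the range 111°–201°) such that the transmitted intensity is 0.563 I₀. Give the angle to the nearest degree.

θ ≈ 133°

By Malus's law, I₁ = I₀ cos²(111° − 75°) = I₀ cos²(36°) = 0.6545 I₀.
Need I₂/I₀ = 0.563, so cos²(θ − 111°) = 0.563 / 0.6545 = 0.8602.
θ − 111° = arccos(√0.8602) = 22.0°, giving θ ≈ 111 + 22.0 = 133.0°.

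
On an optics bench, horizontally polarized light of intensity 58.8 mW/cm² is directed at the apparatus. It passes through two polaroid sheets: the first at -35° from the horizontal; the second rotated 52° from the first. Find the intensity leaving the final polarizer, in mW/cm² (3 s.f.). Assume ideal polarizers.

I ≈ 15.0 mW/cm²

By Malus's law, I₁ = 58.8 mW/cm² · cos²(35°) = 39.46 mW/cm².
I₂ = I₁ · cos²(52°) = 39.46 · 0.379 = 14.96 mW/cm².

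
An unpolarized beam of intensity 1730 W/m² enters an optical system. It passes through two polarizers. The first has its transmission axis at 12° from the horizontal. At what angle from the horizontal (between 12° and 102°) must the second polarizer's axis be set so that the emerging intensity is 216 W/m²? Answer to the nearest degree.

θ ≈ 72°

Unpolarized light through the first polarizer → I₁ = ½ I₀, now polarized at 12°.
Target fraction: 216 / 1730 W/m² = 0.1249 of I₀.
Need I₂/I₀ = 0.1249, so cos²(θ − 12°) = 0.1249 / 0.5 = 0.2497.
θ − 12° = arccos(√0.2497) = 60.0°, giving θ ≈ 12 + 60.0 = 72.0°.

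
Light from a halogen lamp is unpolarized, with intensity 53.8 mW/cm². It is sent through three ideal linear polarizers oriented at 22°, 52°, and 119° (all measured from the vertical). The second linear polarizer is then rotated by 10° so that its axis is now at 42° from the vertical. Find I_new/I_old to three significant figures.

I_new/I_old ≈ 0.390

Before rotation:
Unpolarized light through the first polarizer → I₁ = ½ I₀, now polarized at 22°.
I₂ = I₁ cos²(52° − 22°) = 0.5 I₀ · cos²(30°) = 0.375 I₀.
I₃ = I₂ cos²(119° − 52°) = 0.375 I₀ · cos²(67°) = 0.05725 I₀.
After rotation:
Unpolarized light through the first polarizer → I₁ = ½ I₀, now polarized at 22°.
I₂ = I₁ cos²(42° − 22°) = 0.5 I₀ · cos²(20°) = 0.4415 I₀.
I₃ = I₂ cos²(119° − 42°) = 0.4415 I₀ · cos²(77°) = 0.02234 I₀.
Ratio = 0.02234 / 0.05725 = 0.3902.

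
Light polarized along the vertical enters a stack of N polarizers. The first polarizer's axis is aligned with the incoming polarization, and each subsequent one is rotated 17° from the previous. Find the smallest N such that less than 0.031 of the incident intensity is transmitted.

First polarizer is aligned with the polarization: full transmission.
Each further stage multiplies by cos²(17°) = 0.9145.
After N polarizers: T = 0.9145^(N−1). Require T < 0.031 ⇒ N−1 > ln(0.031)/ln(0.9145) = 38.88, so N−1 ≥ 39 and N = 40.
Check: N=40 gives T = 0.03066 < 0.031; N=39 gives T = 0.03352.

N = 40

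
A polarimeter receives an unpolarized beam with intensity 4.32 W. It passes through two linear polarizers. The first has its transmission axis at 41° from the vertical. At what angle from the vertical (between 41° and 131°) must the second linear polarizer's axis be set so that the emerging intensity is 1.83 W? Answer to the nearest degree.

θ ≈ 64°

Unpolarized light through the first polarizer → I₁ = ½ I₀, now polarized at 41°.
Target fraction: 1.83 / 4.32 W = 0.4236 of I₀.
Need I₂/I₀ = 0.4236, so cos²(θ − 41°) = 0.4236 / 0.5 = 0.8472.
θ − 41° = arccos(√0.8472) = 23.0°, giving θ ≈ 41 + 23.0 = 64.0°.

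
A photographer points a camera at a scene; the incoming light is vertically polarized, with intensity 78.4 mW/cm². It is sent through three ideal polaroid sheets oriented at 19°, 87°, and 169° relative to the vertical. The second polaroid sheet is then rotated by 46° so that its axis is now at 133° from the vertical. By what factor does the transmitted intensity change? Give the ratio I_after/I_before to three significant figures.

Before rotation:
I₁ = I₀ cos²(19° − 0°) = I₀ cos²(19°) = 0.894 I₀.
I₂ = I₁ cos²(87° − 19°) = 0.894 I₀ · cos²(68°) = 0.1255 I₀.
I₃ = I₂ cos²(169° − 87°) = 0.1255 I₀ · cos²(82°) = 0.00243 I₀.
After rotation:
I₁ = I₀ cos²(19° − 0°) = I₀ cos²(19°) = 0.894 I₀.
Angle between axes 1 and 2: 66°. I₂ = 0.894 I₀ · cos²(66°) = 0.1479 I₀.
I₃ = I₂ cos²(169° − 133°) = 0.1479 I₀ · cos²(36°) = 0.0968 I₀.
Ratio = 0.0968 / 0.00243 = 39.84.

I_new/I_old ≈ 39.8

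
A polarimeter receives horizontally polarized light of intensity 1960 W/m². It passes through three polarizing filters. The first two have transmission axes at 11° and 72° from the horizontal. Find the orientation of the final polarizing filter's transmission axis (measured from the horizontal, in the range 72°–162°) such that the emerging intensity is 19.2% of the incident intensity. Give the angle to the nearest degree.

θ ≈ 95°

By Malus's law, I₁ = I₀ cos²(11° − 0°) = I₀ cos²(11°) = 0.9636 I₀.
I₂ = I₁ cos²(72° − 11°) = 0.9636 I₀ · cos²(61°) = 0.2265 I₀.
Need I₃/I₀ = 0.192, so cos²(θ − 72°) = 0.192 / 0.2265 = 0.8477.
θ − 72° = arccos(√0.8477) = 23.0°, giving θ ≈ 72 + 23.0 = 95.0°.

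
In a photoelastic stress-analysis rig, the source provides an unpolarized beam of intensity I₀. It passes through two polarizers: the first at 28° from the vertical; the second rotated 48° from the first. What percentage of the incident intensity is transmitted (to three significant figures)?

≈ 22.4%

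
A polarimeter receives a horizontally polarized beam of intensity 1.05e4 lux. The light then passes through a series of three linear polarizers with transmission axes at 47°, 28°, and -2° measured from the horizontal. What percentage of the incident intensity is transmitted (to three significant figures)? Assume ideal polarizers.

I₁ = 1.05e4 lux · cos²(47°) = 4884 lux.
I₂ = I₁ · cos²(19°) = 4884 · 0.894 = 4366 lux.
I₃ = I₂ · cos²(30°) = 4366 · 0.75 = 3275 lux.
That is 31.19% of the incident intensity.

≈ 31.2%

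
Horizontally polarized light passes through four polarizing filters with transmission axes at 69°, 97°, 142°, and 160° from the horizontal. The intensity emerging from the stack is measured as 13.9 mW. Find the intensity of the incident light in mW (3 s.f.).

By Malus's law, I₁ = I₀ cos²(69° − 0°) = I₀ cos²(69°) = 0.1284 I₀.
I₂ = I₁ cos²(97° − 69°) = 0.1284 I₀ · cos²(28°) = 0.1001 I₀.
I₃ = I₂ cos²(142° − 97°) = 0.1001 I₀ · cos²(45°) = 0.05006 I₀.
I₄ = I₃ cos²(160° − 142°) = 0.05006 I₀ · cos²(18°) = 0.04528 I₀.
So 13.9 mW = 0.04528 I₀, giving I₀ = 13.9/0.04528 = 307 mW.

I₀ ≈ 307 mW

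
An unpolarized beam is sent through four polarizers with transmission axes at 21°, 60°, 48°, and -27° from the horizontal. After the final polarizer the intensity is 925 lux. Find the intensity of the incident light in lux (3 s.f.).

I₀ ≈ 4.78e4 lux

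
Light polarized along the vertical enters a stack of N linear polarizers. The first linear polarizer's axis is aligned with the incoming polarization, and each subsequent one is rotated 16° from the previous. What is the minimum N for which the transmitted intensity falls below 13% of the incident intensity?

N = 27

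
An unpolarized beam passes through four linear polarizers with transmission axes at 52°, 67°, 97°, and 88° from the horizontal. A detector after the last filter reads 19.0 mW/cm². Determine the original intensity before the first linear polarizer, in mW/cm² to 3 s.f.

Unpolarized light through the first polarizer → I₁ = ½ I₀, now polarized at 52°.
I₂ = I₁ cos²(67° − 52°) = 0.5 I₀ · cos²(15°) = 0.4665 I₀.
I₃ = I₂ cos²(97° − 67°) = 0.4665 I₀ · cos²(30°) = 0.3499 I₀.
I₄ = I₃ cos²(88° − 97°) = 0.3499 I₀ · cos²(9°) = 0.3413 I₀.
So 19.0 mW/cm² = 0.3413 I₀, giving I₀ = 19.0/0.3413 = 55.67 mW/cm².

I₀ ≈ 55.7 mW/cm²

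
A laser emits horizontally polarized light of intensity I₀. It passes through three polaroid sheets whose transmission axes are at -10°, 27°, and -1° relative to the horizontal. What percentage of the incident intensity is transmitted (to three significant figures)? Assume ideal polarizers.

≈ 48.2%

By Malus's law, I₁ = I₀ cos²(-10° − 0°) = I₀ cos²(10°) = 0.9698 I₀.
I₂ = I₁ cos²(27° + 10°) = 0.9698 I₀ · cos²(37°) = 0.6186 I₀.
I₃ = I₂ cos²(-1° − 27°) = 0.6186 I₀ · cos²(28°) = 0.4822 I₀.
That is 48.22% of the incident intensity.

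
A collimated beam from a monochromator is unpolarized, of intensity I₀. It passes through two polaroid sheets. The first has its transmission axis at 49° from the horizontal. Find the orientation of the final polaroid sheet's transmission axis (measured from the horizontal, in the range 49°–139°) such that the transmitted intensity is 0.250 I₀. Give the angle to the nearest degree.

θ ≈ 94°

Unpolarized light through the first polarizer → I₁ = ½ I₀, now polarized at 49°.
Need I₂/I₀ = 0.25, so cos²(θ − 49°) = 0.25 / 0.5 = 0.5.
θ − 49° = arccos(√0.5) = 45.0°, giving θ ≈ 49 + 45.0 = 94.0°.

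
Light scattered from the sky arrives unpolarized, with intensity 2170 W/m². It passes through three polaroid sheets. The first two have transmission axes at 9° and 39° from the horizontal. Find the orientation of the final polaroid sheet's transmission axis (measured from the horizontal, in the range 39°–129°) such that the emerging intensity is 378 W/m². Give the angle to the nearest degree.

θ ≈ 86°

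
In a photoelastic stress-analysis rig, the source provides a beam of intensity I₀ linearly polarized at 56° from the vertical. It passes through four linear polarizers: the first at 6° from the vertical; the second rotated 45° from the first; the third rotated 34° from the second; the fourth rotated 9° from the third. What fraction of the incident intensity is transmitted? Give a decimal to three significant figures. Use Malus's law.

≈ 0.139 I₀

By Malus's law, I₁ = I₀ cos²(6° − 56°) = I₀ cos²(50°) = 0.4132 I₀.
I₂ = I₁ cos²(45°) = 0.4132 · 0.5 I₀ = 0.2066 I₀.
I₃ = I₂ cos²(34°) = 0.2066 · 0.6873 I₀ = 0.142 I₀.
I₄ = I₃ cos²(9°) = 0.142 · 0.9755 I₀ = 0.1385 I₀.
Transmitted fraction = 0.1385.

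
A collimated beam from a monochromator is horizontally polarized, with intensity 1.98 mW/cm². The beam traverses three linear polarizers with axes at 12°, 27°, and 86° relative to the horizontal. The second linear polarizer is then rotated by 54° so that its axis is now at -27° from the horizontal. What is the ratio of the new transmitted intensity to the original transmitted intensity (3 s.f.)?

Before rotation:
I₁ = I₀ cos²(12° − 0°) = I₀ cos²(12°) = 0.9568 I₀.
I₂ = I₁ cos²(27° − 12°) = 0.9568 I₀ · cos²(15°) = 0.8927 I₀.
I₃ = I₂ cos²(86° − 27°) = 0.8927 I₀ · cos²(59°) = 0.2368 I₀.
After rotation:
I₁ = I₀ cos²(12° − 0°) = I₀ cos²(12°) = 0.9568 I₀.
I₂ = I₁ cos²(-27° − 12°) = 0.9568 I₀ · cos²(39°) = 0.5778 I₀.
Angle between axes 2 and 3: 67°. I₃ = 0.5778 I₀ · cos²(67°) = 0.08822 I₀.
Ratio = 0.08822 / 0.2368 = 0.3726.

I_new/I_old ≈ 0.373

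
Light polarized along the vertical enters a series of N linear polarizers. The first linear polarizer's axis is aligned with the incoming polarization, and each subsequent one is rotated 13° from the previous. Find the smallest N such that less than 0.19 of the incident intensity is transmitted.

N = 33

First polarizer is aligned with the polarization: full transmission.
Each further stage multiplies by cos²(13°) = 0.9494.
After N polarizers: T = 0.9494^(N−1). Require T < 0.19 ⇒ N−1 > ln(0.19)/ln(0.9494) = 31.98, so N−1 ≥ 32 and N = 33.
Check: N=33 gives T = 0.1898 < 0.19; N=32 gives T = 0.1999.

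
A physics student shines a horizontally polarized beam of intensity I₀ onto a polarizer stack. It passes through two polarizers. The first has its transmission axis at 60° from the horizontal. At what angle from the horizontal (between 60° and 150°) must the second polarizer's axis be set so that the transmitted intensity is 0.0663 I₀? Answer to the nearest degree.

By Malus's law, I₁ = I₀ cos²(60° − 0°) = I₀ cos²(60°) = 0.25 I₀.
Need I₂/I₀ = 0.0663, so cos²(θ − 60°) = 0.0663 / 0.25 = 0.2652.
θ − 60° = arccos(√0.2652) = 59.0°, giving θ ≈ 60 + 59.0 = 119.0°.

θ ≈ 119°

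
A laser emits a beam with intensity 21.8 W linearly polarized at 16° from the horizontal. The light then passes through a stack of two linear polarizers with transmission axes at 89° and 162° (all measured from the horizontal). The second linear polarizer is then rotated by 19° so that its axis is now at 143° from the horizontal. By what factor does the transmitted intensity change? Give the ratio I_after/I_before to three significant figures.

Before rotation:
By Malus's law, I₁ = I₀ cos²(89° − 16°) = I₀ cos²(73°) = 0.08548 I₀.
I₂ = I₁ cos²(162° − 89°) = 0.08548 I₀ · cos²(73°) = 0.007307 I₀.
After rotation:
I₁ = I₀ cos²(89° − 16°) = I₀ cos²(73°) = 0.08548 I₀.
I₂ = I₁ cos²(143° − 89°) = 0.08548 I₀ · cos²(54°) = 0.02953 I₀.
Ratio = 0.02953 / 0.007307 = 4.042.

I_new/I_old ≈ 4.04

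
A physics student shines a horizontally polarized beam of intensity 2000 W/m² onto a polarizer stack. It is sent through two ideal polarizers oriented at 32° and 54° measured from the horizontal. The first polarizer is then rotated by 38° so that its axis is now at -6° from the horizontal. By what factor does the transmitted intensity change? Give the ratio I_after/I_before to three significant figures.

I_new/I_old ≈ 0.400

Before rotation:
I₁ = I₀ cos²(32° − 0°) = I₀ cos²(32°) = 0.7192 I₀.
I₂ = I₁ cos²(54° − 32°) = 0.7192 I₀ · cos²(22°) = 0.6183 I₀.
After rotation:
I₁ = I₀ cos²(-6° − 0°) = I₀ cos²(6°) = 0.9891 I₀.
I₂ = I₁ cos²(54° + 6°) = 0.9891 I₀ · cos²(60°) = 0.2473 I₀.
Ratio = 0.2473 / 0.6183 = 0.3999.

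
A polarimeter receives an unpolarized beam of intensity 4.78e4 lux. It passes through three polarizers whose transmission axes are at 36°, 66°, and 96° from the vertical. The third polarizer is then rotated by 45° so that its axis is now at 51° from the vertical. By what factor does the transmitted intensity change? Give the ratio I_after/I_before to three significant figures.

I_new/I_old ≈ 1.24

Before rotation:
Unpolarized light through the first polarizer → I₁ = ½ I₀, now polarized at 36°.
I₂ = I₁ cos²(66° − 36°) = 0.5 I₀ · cos²(30°) = 0.375 I₀.
I₃ = I₂ cos²(96° − 66°) = 0.375 I₀ · cos²(30°) = 0.2813 I₀.
After rotation:
Unpolarized light through the first polarizer → I₁ = ½ I₀, now polarized at 36°.
I₂ = I₁ cos²(66° − 36°) = 0.5 I₀ · cos²(30°) = 0.375 I₀.
I₃ = I₂ cos²(51° − 66°) = 0.375 I₀ · cos²(15°) = 0.3499 I₀.
Ratio = 0.3499 / 0.2813 = 1.244.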